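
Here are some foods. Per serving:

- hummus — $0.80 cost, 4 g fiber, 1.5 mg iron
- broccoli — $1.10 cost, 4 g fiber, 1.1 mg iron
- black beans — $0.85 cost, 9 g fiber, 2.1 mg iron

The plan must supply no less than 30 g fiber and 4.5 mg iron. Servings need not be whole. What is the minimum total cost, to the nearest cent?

With two linear requirements the optimum uses one or two foods; enumerate the corners.
hummus only: max(30/4, 4.5/1.5) = 7.5 servings → $6.00.
broccoli only: max(30/4, 4.5/1.1) = 7.5 servings → $8.25.
black beans only: max(30/9, 4.5/2.1) = 3.333 servings → $2.83.
hummus + broccoli: the both-tight solution has a negative serving — not a feasible corner.
hummus + black beans: the both-tight solution has a negative serving — not a feasible corner.
broccoli + black beans: the both-tight solution has a negative serving — not a feasible corner.
The minimum over all feasible corners is $2.83.

$2.83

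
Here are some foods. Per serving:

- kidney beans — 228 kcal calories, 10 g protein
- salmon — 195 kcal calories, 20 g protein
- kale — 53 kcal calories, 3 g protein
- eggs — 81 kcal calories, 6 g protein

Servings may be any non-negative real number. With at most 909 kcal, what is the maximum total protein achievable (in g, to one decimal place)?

Protein per kcal: salmon 0.1026, eggs 0.07407, kale 0.0566, kidney beans 0.04386.
With no serving limits, spend the whole calories allowance on salmon: 909 kcal / 195 kcal × 20 g = 93.2 g.

93.2 g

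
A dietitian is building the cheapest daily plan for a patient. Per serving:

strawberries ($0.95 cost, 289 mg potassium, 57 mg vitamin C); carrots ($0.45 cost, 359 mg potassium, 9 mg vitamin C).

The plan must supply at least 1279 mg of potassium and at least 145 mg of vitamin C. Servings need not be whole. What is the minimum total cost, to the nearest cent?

$2.94

strawberries only: max(1279/289, 145/57) = 4.426 servings → $4.20.
carrots only: max(1279/359, 145/9) = 16.11 servings → $7.25.
strawberries + carrots with both tight: 2.27 servings and 1.735 servings → $2.94.
Cheapest feasible corner: $2.94.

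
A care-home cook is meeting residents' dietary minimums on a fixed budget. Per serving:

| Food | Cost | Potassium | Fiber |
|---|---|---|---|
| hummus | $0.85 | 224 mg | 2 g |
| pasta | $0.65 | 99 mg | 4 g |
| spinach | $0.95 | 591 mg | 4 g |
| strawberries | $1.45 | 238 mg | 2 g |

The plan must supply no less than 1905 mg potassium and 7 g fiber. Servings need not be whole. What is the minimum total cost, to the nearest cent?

hummus only: max(1905/224, 7/2) = 8.504 servings → $7.23.
pasta only: max(1905/99, 7/4) = 19.24 servings → $12.51.
spinach only: max(1905/591, 7/4) = 3.223 servings → $3.06.
strawberries only: max(1905/238, 7/2) = 8.004 servings → $11.61.
hummus + pasta: the both-tight solution has a negative serving — not a feasible corner.
hummus + spinach: intersection lies outside the first quadrant.
hummus + strawberries with both targets exact would need a negative amount; discard.
pasta + spinach with both targets exact would need a negative amount; discard.
pasta + strawberries: intersection lies outside the first quadrant.
spinach + strawberries: the both-tight solution has a negative serving — not a feasible corner.
Cheapest feasible corner: $3.06.

$3.06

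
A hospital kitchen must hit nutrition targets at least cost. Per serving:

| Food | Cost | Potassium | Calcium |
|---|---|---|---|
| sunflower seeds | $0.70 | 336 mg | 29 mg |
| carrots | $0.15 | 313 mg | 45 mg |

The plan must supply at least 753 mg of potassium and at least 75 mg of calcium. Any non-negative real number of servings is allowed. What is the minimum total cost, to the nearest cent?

Check every corner: each single food scaled to meet both minima, and each pair solved so both constraints bind.
sunflower seeds only: max(753/336, 75/29) = 2.586 servings → $1.81.
carrots only: max(753/313, 75/45) = 2.406 servings → $0.36.
sunflower seeds + carrots with both tight: 1.723 servings and 0.5565 servings → $1.29.
The minimum over all feasible corners is $0.36.

$0.36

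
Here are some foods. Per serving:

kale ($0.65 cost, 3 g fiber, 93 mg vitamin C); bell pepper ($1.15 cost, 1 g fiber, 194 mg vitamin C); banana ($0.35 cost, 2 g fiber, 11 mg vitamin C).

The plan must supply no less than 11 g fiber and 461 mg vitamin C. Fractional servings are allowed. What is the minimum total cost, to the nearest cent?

Compare the cost at each extreme point of the feasible region.
kale only: max(11/3, 461/93) = 4.957 servings → $3.22.
bell pepper only: max(11/1, 461/194) = 11 servings → $12.65.
banana only: max(11/2, 461/11) = 41.91 servings → $14.67.
kale + bell pepper with both tight: 3.421 servings and 0.7362 servings → $3.07.
kale + banana: intersection lies outside the first quadrant.
bell pepper + banana with both tight: 2.125 servings and 4.438 servings → $4.00.
So the least-cost plan costs $3.07.

$3.07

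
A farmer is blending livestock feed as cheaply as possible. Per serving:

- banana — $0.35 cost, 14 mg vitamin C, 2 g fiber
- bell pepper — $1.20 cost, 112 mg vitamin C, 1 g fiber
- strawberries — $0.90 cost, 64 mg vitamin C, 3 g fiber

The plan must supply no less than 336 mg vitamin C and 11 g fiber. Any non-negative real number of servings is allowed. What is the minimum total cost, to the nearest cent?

With two linear requirements the optimum uses one or two foods; enumerate the corners.
banana only: max(336/14, 11/2) = 24 servings → $8.40.
bell pepper only: max(336/112, 11/1) = 11 servings → $13.20.
strawberries only: max(336/64, 11/3) = 5.25 servings → $4.72.
banana + bell pepper with both tight: 4.267 servings and 2.467 servings → $4.45.
banana + strawberries with both targets exact would need a negative amount; discard.
bell pepper + strawberries with both tight: 1.118 servings and 3.294 servings → $4.31.
Cheapest feasible corner: $4.31.

$4.31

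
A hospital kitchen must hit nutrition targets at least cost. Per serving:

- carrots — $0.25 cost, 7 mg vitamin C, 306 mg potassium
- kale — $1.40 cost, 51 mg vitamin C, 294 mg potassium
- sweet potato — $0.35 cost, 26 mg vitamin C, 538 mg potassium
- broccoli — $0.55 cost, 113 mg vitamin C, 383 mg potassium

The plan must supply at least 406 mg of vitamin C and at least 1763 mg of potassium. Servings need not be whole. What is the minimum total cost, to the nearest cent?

$2.17

Compare the cost at each extreme point of the feasible region.
carrots only: max(406/7, 1763/306) = 58 servings → $14.50.
kale only: max(406/51, 1763/294) = 7.961 servings → $11.15.
sweet potato only: max(406/26, 1763/538) = 15.62 servings → $5.47.
broccoli only: max(406/113, 1763/383) = 4.603 servings → $2.53.
carrots + kale with both targets exact would need a negative amount; discard.
carrots + sweet potato: the both-tight solution has a negative serving — not a feasible corner.
carrots + broccoli with both tight: 1.371 servings and 3.508 servings → $2.27.
kale + sweet potato: the both-tight solution has a negative serving — not a feasible corner.
kale + broccoli with both tight: 3.194 servings and 2.151 servings → $5.65.
sweet potato + broccoli with both tight: 0.86 servings and 3.395 servings → $2.17.
So the least-cost plan costs $2.17.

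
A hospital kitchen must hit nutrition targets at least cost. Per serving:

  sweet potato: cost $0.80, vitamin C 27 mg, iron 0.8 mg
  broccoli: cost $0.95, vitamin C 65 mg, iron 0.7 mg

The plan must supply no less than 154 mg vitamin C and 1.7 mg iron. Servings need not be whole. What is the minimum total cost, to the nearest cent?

At the optimum either one food covers both requirements or two foods hit both targets exactly; no other combination can be cheaper.
sweet potato only: max(154/27, 1.7/0.8) = 5.704 servings → $4.56.
broccoli only: max(154/65, 1.7/0.7) = 2.429 servings → $2.31.
sweet potato + broccoli with both tight: 0.08157 servings and 2.335 servings → $2.28.
Cheapest feasible corner: $2.28.

$2.28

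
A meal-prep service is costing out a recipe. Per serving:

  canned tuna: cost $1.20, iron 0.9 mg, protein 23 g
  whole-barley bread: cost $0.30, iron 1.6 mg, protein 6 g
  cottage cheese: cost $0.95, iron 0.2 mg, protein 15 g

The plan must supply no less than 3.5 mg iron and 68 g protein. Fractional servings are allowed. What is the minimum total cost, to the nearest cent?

This is a tiny linear program; its minimum lies at a vertex of the feasible set. List the vertices and price them.
canned tuna only: max(3.5/0.9, 68/23) = 3.889 servings → $4.67.
whole-barley bread only: max(3.5/1.6, 68/6) = 11.33 servings → $3.40.
cottage cheese only: max(3.5/0.2, 68/15) = 17.5 servings → $16.62.
canned tuna + whole-barley bread with both tight: 2.796 servings and 0.6146 servings → $3.54.
canned tuna + cottage cheese: intersection lies outside the first quadrant.
whole-barley bread + cottage cheese with both tight: 1.706 servings and 3.851 servings → $4.17.
So the least-cost plan costs $3.40.

$3.40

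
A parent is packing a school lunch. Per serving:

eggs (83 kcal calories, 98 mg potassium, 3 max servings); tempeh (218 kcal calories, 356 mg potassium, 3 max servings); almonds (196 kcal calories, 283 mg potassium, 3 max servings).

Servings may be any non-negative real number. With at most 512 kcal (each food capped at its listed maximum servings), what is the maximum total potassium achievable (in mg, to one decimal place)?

836.1 mg

Potassium per kcal: tempeh 1.633, almonds 1.444, eggs 1.181.
Take 2.349 servings of tempeh: uses 512 kcal, +836.1 mg potassium (running total 836.1 mg).
Greedy by best ratio exhausts the calories allowance optimally: 836.1 mg.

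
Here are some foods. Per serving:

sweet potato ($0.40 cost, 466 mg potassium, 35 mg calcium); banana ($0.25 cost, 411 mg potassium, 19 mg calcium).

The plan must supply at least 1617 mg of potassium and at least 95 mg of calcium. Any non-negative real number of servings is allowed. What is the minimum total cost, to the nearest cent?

An LP optimum is at a vertex; with two nutrient constraints at most two foods are used. Check each candidate.
sweet potato only: max(1617/466, 95/35) = 3.47 servings → $1.39.
banana only: max(1617/411, 95/19) = 5 servings → $1.25.
sweet potato + banana with both tight: 1.505 servings and 2.228 servings → $1.16.
So the least-cost plan costs $1.16.

$1.16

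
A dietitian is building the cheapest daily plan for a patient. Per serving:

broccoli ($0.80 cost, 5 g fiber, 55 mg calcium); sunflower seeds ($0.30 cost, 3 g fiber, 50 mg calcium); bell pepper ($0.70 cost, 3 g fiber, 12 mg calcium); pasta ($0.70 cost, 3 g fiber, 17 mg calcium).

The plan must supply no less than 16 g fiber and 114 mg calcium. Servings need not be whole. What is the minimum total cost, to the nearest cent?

With two linear requirements the optimum uses one or two foods; enumerate the corners.
broccoli only: max(16/5, 114/55) = 3.2 servings → $2.56.
sunflower seeds only: max(16/3, 114/50) = 5.333 servings → $1.60.
bell pepper only: max(16/3, 114/12) = 9.5 servings → $6.65.
pasta only: max(16/3, 114/17) = 6.706 servings → $4.69.
broccoli + sunflower seeds: the both-tight solution has a negative serving — not a feasible corner.
broccoli + bell pepper with both tight: 1.429 servings and 2.952 servings → $3.21.
broccoli + pasta with both tight: 0.875 servings and 3.875 servings → $3.41.
sunflower seeds + bell pepper with both tight: 1.316 servings and 4.018 servings → $3.21.
sunflower seeds + pasta with both tight: 0.7071 servings and 4.626 servings → $3.45.
bell pepper + pasta with both targets exact would need a negative amount; discard.
Cheapest feasible corner: $1.60.

$1.60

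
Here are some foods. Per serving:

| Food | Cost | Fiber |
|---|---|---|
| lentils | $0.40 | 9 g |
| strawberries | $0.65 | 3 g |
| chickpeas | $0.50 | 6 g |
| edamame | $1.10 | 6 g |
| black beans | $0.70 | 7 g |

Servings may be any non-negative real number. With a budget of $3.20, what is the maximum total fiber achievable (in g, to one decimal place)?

72.0 g

Fiber per dollar: lentils 22.5, chickpeas 12, black beans 10, edamame 5.455, strawberries 4.615.
With no serving limits, spend the whole cost allowance on lentils: $3.20 / $0.40 × 9 g = 72.0 g.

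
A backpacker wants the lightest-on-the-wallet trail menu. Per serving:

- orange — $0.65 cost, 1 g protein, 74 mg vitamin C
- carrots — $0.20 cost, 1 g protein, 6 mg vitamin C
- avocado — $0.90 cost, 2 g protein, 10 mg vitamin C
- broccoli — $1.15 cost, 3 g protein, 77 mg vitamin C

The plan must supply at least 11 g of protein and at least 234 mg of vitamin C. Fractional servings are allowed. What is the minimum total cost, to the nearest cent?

$3.31

At the optimum either one food covers both requirements or two foods hit both targets exactly; no other combination can be cheaper.
orange only: max(11/1, 234/74) = 11 servings → $7.15.
carrots only: max(11/1, 234/6) = 39 servings → $7.80.
avocado only: max(11/2, 234/10) = 23.4 servings → $21.06.
broccoli only: max(11/3, 234/77) = 3.667 servings → $4.22.
orange + carrots with both tight: 2.471 servings and 8.529 servings → $3.31.
orange + avocado with both tight: 2.594 servings and 4.203 servings → $5.47.
orange + broccoli: the both-tight solution has a negative serving — not a feasible corner.
carrots + avocado: intersection lies outside the first quadrant.
carrots + broccoli with both tight: 2.458 servings and 2.847 servings → $3.77.
avocado + broccoli with both tight: 1.169 servings and 2.887 servings → $4.37.
So the least-cost plan costs $3.31.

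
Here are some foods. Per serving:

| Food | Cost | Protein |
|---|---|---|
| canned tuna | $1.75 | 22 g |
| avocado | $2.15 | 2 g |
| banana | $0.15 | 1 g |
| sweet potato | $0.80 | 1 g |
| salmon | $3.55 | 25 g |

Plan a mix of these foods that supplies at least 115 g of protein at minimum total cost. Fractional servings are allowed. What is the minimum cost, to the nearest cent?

Cost per g of protein: canned tuna $0.0795, salmon $0.1420, banana $0.1500, sweet potato $0.8000, avocado $1.0750.
With no serving limits, use only canned tuna: 115 g / 22 g = 5.227 servings × $1.75 = $9.15.

$9.15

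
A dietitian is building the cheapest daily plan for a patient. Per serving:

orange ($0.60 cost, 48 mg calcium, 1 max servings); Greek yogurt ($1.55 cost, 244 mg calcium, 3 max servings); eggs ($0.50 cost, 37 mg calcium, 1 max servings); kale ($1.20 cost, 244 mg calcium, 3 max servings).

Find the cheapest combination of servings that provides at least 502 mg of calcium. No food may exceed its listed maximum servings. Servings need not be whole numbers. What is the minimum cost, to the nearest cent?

$2.47

Cost per mg of calcium: kale $0.0049, Greek yogurt $0.0064, orange $0.0125, eggs $0.0135.
Take 2.057 servings of kale: +502.0 mg calcium for $2.47 (total $2.47, still need 0.0 mg).
Filling from the cheapest source first is optimal under one linear minimum: $2.47.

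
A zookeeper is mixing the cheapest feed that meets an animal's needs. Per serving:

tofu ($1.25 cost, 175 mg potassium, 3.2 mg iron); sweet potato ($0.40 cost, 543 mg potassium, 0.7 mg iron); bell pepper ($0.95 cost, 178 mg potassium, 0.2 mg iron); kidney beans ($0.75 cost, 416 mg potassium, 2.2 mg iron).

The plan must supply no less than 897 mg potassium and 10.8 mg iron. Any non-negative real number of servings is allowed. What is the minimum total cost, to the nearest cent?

tofu only: max(897/175, 10.8/3.2) = 5.126 servings → $6.41.
sweet potato only: max(897/543, 10.8/0.7) = 15.43 servings → $6.17.
bell pepper only: max(897/178, 10.8/0.2) = 54 servings → $51.30.
kidney beans only: max(897/416, 10.8/2.2) = 4.909 servings → $3.68.
tofu + sweet potato with both tight: 3.242 servings and 0.607 servings → $4.30.
tofu + bell pepper with both tight: 3.26 servings and 1.834 servings → $5.82.
tofu + kidney beans with both tight: 2.663 servings and 1.036 servings → $4.11.
sweet potato + bell pepper: intersection lies outside the first quadrant.
sweet potato + kidney beans: intersection lies outside the first quadrant.
bell pepper + kidney beans: the both-tight solution has a negative serving — not a feasible corner.
Cheapest feasible corner: $3.68.

$3.68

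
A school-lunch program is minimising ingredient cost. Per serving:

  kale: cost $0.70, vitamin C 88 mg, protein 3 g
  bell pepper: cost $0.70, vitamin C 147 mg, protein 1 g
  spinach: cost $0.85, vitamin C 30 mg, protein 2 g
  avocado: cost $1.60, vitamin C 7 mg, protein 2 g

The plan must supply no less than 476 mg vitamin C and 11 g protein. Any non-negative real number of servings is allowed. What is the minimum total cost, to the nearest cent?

$3.17

For a min-cost LP with two ≥-constraints, a basic feasible solution has at most two positive variables.
kale only: max(476/88, 11/3) = 5.409 servings → $3.79.
bell pepper only: max(476/147, 11/1) = 11 servings → $7.70.
spinach only: max(476/30, 11/2) = 15.87 servings → $13.49.
avocado only: max(476/7, 11/2) = 68 servings → $108.80.
kale + bell pepper with both tight: 3.232 servings and 1.303 servings → $3.17.
kale + spinach: intersection lies outside the first quadrant.
kale + avocado with both targets exact would need a negative amount; discard.
bell pepper + spinach with both tight: 2.356 servings and 4.322 servings → $5.32.
bell pepper + avocado with both tight: 3.049 servings and 3.976 servings → $8.50.
spinach + avocado with both targets exact would need a negative amount; discard.
The minimum over all feasible corners is $3.17.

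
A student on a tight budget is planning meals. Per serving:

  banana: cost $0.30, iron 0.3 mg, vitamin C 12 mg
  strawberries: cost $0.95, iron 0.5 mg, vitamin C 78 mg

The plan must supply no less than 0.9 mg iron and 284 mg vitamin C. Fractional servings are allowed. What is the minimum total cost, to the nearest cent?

With two linear requirements the optimum uses one or two foods; enumerate the corners.
banana only: max(0.9/0.3, 284/12) = 23.67 servings → $7.10.
strawberries only: max(0.9/0.5, 284/78) = 3.641 servings → $3.46.
banana + strawberries: intersection lies outside the first quadrant.
Cheapest feasible corner: $3.46.

$3.46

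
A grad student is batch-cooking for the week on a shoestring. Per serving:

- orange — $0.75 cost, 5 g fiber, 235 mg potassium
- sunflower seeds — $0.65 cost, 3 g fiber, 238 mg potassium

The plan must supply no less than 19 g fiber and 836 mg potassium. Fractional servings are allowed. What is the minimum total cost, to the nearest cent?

$2.85

At the optimum either one food covers both requirements or two foods hit both targets exactly; no other combination can be cheaper.
orange only: max(19/5, 836/235) = 3.8 servings → $2.85.
sunflower seeds only: max(19/3, 836/238) = 6.333 servings → $4.12.
orange + sunflower seeds with both targets exact would need a negative amount; discard.
The minimum over all feasible corners is $2.85.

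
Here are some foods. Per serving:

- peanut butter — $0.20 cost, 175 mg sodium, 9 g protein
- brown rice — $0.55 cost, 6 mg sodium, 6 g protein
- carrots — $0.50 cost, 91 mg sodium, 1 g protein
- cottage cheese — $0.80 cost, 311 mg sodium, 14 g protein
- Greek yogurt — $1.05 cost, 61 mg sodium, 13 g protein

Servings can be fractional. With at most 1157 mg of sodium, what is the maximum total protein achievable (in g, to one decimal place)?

1157.0 g

Protein per mg sodium: brown rice 1, Greek yogurt 0.2131, peanut butter 0.05143, cottage cheese 0.04502, carrots 0.01099.
With no serving limits, spend the whole sodium allowance on brown rice: 1157 mg / 6 mg × 6 g = 1157.0 g.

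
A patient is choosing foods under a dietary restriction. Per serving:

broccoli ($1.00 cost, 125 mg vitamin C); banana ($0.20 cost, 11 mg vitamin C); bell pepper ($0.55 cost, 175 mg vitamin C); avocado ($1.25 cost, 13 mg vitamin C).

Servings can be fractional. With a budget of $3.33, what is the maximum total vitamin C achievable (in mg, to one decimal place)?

Vitamin C per dollar: bell pepper 318.2, broccoli 125, banana 55, avocado 10.4.
With no serving limits, spend the whole cost allowance on bell pepper: $3.33 / $0.55 × 175 mg = 1059.5 mg.

1059.5 mg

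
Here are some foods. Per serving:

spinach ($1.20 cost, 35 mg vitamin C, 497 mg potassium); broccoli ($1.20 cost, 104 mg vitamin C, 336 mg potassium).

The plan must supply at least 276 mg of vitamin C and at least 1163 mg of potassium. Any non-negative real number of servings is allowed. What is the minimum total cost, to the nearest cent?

At the optimum either one food covers both requirements or two foods hit both targets exactly; no other combination can be cheaper.
spinach only: max(276/35, 1163/497) = 7.886 servings → $9.46.
broccoli only: max(276/104, 1163/336) = 3.461 servings → $4.15.
spinach + broccoli with both tight: 0.7067 servings and 2.416 servings → $3.75.
Cheapest feasible corner: $3.75.

$3.75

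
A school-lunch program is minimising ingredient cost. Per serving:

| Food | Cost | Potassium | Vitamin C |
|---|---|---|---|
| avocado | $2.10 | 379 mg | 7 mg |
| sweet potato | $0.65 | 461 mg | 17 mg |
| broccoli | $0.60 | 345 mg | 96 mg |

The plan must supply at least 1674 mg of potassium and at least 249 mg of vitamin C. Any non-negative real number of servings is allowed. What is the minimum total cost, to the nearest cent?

$2.62

A basic optimal solution has at most two foods positive. Try each food alone and each pair with both targets met exactly.
avocado only: max(1674/379, 249/7) = 35.57 servings → $74.70.
sweet potato only: max(1674/461, 249/17) = 14.65 servings → $9.52.
broccoli only: max(1674/345, 249/96) = 4.852 servings → $2.91.
avocado + sweet potato with both targets exact would need a negative amount; discard.
avocado + broccoli with both tight: 2.202 servings and 2.433 servings → $6.08.
sweet potato + broccoli with both tight: 1.948 servings and 2.249 servings → $2.62.
Cheapest feasible corner: $2.62.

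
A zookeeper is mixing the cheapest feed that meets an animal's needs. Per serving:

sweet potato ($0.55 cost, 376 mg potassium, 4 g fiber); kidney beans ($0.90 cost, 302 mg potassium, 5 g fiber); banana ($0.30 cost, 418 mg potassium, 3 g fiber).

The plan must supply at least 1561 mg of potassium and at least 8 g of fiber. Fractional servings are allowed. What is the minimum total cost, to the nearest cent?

At the optimum either one food covers both requirements or two foods hit both targets exactly; no other combination can be cheaper.
sweet potato only: max(1561/376, 8/4) = 4.152 servings → $2.28.
kidney beans only: max(1561/302, 8/5) = 5.169 servings → $4.65.
banana only: max(1561/418, 8/3) = 3.734 servings → $1.12.
sweet potato + kidney beans: the both-tight solution has a negative serving — not a feasible corner.
sweet potato + banana: the both-tight solution has a negative serving — not a feasible corner.
kidney beans + banana: intersection lies outside the first quadrant.
Cheapest feasible corner: $1.12.

$1.12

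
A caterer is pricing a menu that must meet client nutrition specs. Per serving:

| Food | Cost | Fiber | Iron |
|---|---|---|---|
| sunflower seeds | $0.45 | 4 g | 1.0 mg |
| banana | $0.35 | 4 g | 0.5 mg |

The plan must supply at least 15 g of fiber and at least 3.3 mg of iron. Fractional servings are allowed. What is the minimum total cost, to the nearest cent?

$1.60

This is a tiny linear program; its minimum lies at a vertex of the feasible set. List the vertices and price them.
sunflower seeds only: max(15/4, 3.3/1.0) = 3.75 servings → $1.69.
banana only: max(15/4, 3.3/0.5) = 6.6 servings → $2.31.
sunflower seeds + banana with both tight: 2.85 servings and 0.9 servings → $1.60.
Cheapest feasible corner: $1.60.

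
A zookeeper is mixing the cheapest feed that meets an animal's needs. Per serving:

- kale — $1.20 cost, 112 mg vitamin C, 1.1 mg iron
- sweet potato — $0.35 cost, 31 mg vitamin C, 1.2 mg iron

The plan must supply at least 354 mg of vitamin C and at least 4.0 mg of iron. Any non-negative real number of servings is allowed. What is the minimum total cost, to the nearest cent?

$3.80

A basic optimal solution has at most two foods positive. Try each food alone and each pair with both targets met exactly.
kale only: max(354/112, 4.0/1.1) = 3.636 servings → $4.36.
sweet potato only: max(354/31, 4.0/1.2) = 11.42 servings → $4.00.
kale + sweet potato with both tight: 2.999 servings and 0.5842 servings → $3.80.
So the least-cost plan costs $3.80.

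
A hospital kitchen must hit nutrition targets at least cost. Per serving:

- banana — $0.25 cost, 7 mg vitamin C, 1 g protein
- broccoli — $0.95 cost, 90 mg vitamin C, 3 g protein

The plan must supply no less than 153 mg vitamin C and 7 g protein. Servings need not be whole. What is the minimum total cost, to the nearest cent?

$2.05

An LP optimum is at a vertex; with two nutrient constraints at most two foods are used. Check each candidate.
banana only: max(153/7, 7/1) = 21.86 servings → $5.46.
broccoli only: max(153/90, 7/3) = 2.333 servings → $2.22.
banana + broccoli with both tight: 2.478 servings and 1.507 servings → $2.05.
Cheapest feasible corner: $2.05.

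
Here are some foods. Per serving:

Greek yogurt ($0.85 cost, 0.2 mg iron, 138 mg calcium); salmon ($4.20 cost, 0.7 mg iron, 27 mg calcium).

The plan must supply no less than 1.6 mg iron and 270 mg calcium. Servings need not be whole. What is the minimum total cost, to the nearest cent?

Greek yogurt only: max(1.6/0.2, 270/138) = 8 servings → $6.80.
salmon only: max(1.6/0.7, 270/27) = 10 servings → $42.00.
Greek yogurt + salmon with both tight: 1.599 servings and 1.829 servings → $9.04.
Cheapest feasible corner: $6.80.

$6.80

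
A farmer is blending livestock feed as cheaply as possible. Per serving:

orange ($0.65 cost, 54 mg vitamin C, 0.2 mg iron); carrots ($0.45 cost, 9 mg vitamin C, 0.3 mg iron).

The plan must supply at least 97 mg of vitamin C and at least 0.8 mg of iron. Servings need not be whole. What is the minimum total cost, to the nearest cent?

Check every corner: each single food scaled to meet both minima, and each pair solved so both constraints bind.
orange only: max(97/54, 0.8/0.2) = 4 servings → $2.60.
carrots only: max(97/9, 0.8/0.3) = 10.78 servings → $4.85.
orange + carrots with both tight: 1.521 servings and 1.653 servings → $1.73.
So the least-cost plan costs $1.73.

$1.73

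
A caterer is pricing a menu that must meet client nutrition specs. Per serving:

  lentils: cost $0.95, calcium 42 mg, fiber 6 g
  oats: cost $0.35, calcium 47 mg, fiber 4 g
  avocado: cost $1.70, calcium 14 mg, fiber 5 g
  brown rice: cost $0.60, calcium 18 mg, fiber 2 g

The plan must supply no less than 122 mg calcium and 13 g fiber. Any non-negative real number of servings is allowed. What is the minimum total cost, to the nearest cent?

$1.14

This is a tiny linear program; its minimum lies at a vertex of the feasible set. List the vertices and price them.
lentils only: max(122/42, 13/6) = 2.905 servings → $2.76.
oats only: max(122/47, 13/4) = 3.25 servings → $1.14.
avocado only: max(122/14, 13/5) = 8.714 servings → $14.81.
brown rice only: max(122/18, 13/2) = 6.778 servings → $4.07.
lentils + oats with both tight: 1.079 servings and 1.632 servings → $1.60.
lentils + avocado with both targets exact would need a negative amount; discard.
lentils + brown rice with both targets exact would need a negative amount; discard.
oats + avocado with both tight: 2.391 servings and 0.6872 servings → $2.01.
oats + brown rice with both tight: 0.4545 servings and 5.591 servings → $3.51.
avocado + brown rice: the both-tight solution has a negative serving — not a feasible corner.
So the least-cost plan costs $1.14.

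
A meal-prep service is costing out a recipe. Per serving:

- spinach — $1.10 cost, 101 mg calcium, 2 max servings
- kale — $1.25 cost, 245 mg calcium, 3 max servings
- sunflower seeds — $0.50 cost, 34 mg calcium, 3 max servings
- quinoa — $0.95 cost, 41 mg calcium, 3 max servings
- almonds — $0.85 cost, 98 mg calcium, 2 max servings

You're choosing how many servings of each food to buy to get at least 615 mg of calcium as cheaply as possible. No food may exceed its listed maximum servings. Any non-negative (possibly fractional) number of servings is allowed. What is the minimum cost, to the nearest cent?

$3.14

Cost per mg of calcium: kale $0.0051, almonds $0.0087, spinach $0.0109, sunflower seeds $0.0147, quinoa $0.0232.
Take 2.51 servings of kale: +615.0 mg calcium for $3.14 (total $3.14, still need 0.0 mg).
Filling from the cheapest source first is optimal under one linear minimum: $3.14.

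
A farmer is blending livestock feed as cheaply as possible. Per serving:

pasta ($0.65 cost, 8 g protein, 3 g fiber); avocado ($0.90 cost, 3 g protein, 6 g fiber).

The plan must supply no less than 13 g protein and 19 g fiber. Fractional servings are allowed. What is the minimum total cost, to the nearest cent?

$2.96

An LP optimum is at a vertex; with two nutrient constraints at most two foods are used. Check each candidate.
pasta only: max(13/8, 19/3) = 6.333 servings → $4.12.
avocado only: max(13/3, 19/6) = 4.333 servings → $3.90.
pasta + avocado with both tight: 0.5385 servings and 2.897 servings → $2.96.
So the least-cost plan costs $2.96.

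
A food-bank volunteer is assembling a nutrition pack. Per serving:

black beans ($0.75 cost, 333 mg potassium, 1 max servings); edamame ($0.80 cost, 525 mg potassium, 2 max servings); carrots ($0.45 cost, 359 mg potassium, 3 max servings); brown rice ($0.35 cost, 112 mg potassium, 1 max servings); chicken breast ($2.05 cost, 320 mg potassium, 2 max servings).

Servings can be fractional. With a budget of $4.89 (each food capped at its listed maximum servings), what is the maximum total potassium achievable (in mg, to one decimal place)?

Potassium per dollar: carrots 797.8, edamame 656.2, black beans 444, brown rice 320, chicken breast 156.1.
Take 3 servings of carrots: spends $1.35, +1077.0 mg potassium (running total 1077.0 mg).
Take 2 servings of edamame: spends $1.60, +1050.0 mg potassium (running total 2127.0 mg).
Take 1 serving of black beans: spends $0.75, +333.0 mg potassium (running total 2460.0 mg).
Take 1 serving of brown rice: spends $0.35, +112.0 mg potassium (running total 2572.0 mg).
Take 0.4098 servings of chicken breast: spends $0.84, +131.1 mg potassium (running total 2703.1 mg).
Filling greedily by potassium-per-dollar is optimal for one linear limit, giving 2703.1 mg.

2703.1 mg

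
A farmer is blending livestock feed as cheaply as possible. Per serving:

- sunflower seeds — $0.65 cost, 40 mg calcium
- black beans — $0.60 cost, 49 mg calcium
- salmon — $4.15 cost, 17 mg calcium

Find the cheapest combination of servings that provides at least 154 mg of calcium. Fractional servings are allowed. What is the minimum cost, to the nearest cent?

Cost per mg of calcium: black beans $0.0122, sunflower seeds $0.0163, salmon $0.2441.
With no serving limits, use only black beans: 154 mg / 49 mg = 3.143 servings × $0.60 = $1.89.

$1.89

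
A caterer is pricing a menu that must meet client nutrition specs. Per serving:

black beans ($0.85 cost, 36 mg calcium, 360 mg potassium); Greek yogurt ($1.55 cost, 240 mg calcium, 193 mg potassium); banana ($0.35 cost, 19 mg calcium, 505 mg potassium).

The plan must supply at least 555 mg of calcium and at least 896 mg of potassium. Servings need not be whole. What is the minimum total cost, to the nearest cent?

With two linear requirements the optimum uses one or two foods; enumerate the corners.
black beans only: max(555/36, 896/360) = 15.42 servings → $13.10.
Greek yogurt only: max(555/240, 896/193) = 4.642 servings → $7.20.
banana only: max(555/19, 896/505) = 29.21 servings → $10.22.
black beans + Greek yogurt with both tight: 1.358 servings and 2.109 servings → $4.42.
black beans + banana: the both-tight solution has a negative serving — not a feasible corner.
Greek yogurt + banana with both tight: 2.24 servings and 0.9183 servings → $3.79.
So the least-cost plan costs $3.79.

$3.79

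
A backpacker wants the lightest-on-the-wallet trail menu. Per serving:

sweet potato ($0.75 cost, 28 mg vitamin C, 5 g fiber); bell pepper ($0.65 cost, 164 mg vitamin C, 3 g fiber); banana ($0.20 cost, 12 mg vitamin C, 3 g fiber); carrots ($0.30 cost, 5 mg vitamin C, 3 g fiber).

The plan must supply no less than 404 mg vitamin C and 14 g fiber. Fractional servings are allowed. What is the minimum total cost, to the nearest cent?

$1.96

With two linear requirements the optimum uses one or two foods; enumerate the corners.
sweet potato only: max(404/28, 14/5) = 14.43 servings → $10.82.
bell pepper only: max(404/164, 14/3) = 4.667 servings → $3.03.
banana only: max(404/12, 14/3) = 33.67 servings → $6.73.
carrots only: max(404/5, 14/3) = 80.8 servings → $24.24.
sweet potato + bell pepper with both tight: 1.473 servings and 2.212 servings → $2.54.
sweet potato + banana: intersection lies outside the first quadrant.
sweet potato + carrots: the both-tight solution has a negative serving — not a feasible corner.
bell pepper + banana with both tight: 2.289 servings and 2.377 servings → $1.96.
bell pepper + carrots with both tight: 2.394 servings and 2.273 servings → $2.24.
banana + carrots with both targets exact would need a negative amount; discard.
Cheapest feasible corner: $1.96.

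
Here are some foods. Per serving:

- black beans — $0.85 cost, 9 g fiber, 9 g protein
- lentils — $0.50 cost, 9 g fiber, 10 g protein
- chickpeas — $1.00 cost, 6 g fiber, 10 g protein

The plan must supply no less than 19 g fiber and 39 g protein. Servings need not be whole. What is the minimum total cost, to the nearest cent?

$1.95

At the optimum either one food covers both requirements or two foods hit both targets exactly; no other combination can be cheaper.
black beans only: max(19/9, 39/9) = 4.333 servings → $3.68.
lentils only: max(19/9, 39/10) = 3.9 servings → $1.95.
chickpeas only: max(19/6, 39/10) = 3.9 servings → $3.90.
black beans + lentils: the both-tight solution has a negative serving — not a feasible corner.
black beans + chickpeas with both targets exact would need a negative amount; discard.
lentils + chickpeas with both targets exact would need a negative amount; discard.
Cheapest feasible corner: $1.95.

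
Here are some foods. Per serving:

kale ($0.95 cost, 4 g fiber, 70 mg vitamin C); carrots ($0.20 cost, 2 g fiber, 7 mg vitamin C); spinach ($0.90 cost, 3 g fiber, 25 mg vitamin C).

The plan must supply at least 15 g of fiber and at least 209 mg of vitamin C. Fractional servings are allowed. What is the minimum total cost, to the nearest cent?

For a min-cost LP with two ≥-constraints, a basic feasible solution has at most two positive variables.
kale only: max(15/4, 209/70) = 3.75 servings → $3.56.
carrots only: max(15/2, 209/7) = 29.86 servings → $5.97.
spinach only: max(15/3, 209/25) = 8.36 servings → $7.52.
kale + carrots with both tight: 2.795 servings and 1.911 servings → $3.04.
kale + spinach with both tight: 2.291 servings and 1.945 servings → $3.93.
carrots + spinach with both targets exact would need a negative amount; discard.
The minimum over all feasible corners is $3.04.

$3.04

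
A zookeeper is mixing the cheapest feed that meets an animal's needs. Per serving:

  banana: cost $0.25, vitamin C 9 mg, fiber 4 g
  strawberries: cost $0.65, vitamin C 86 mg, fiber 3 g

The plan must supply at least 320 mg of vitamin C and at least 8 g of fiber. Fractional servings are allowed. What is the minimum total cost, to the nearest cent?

The cheapest plan sits at a corner of the feasible region — with two constraints it uses at most two foods.
banana only: max(320/9, 8/4) = 35.56 servings → $8.89.
strawberries only: max(320/86, 8/3) = 3.721 servings → $2.42.
banana + strawberries with both targets exact would need a negative amount; discard.
The minimum over all feasible corners is $2.42.

$2.42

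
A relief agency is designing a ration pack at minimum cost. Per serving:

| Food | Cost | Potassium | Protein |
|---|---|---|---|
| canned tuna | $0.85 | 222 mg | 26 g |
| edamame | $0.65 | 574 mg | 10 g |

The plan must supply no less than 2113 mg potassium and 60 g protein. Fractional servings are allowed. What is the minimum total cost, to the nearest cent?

$3.02

An LP optimum is at a vertex; with two nutrient constraints at most two foods are used. Check each candidate.
canned tuna only: max(2113/222, 60/26) = 9.518 servings → $8.09.
edamame only: max(2113/574, 60/10) = 6 servings → $3.90.
canned tuna + edamame with both tight: 1.048 servings and 3.276 servings → $3.02.
So the least-cost plan costs $3.02.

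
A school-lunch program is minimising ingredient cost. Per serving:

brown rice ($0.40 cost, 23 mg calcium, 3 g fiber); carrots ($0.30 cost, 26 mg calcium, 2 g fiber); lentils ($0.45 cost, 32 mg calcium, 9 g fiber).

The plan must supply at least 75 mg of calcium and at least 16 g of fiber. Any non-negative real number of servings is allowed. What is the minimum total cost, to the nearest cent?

$0.99

Two binding constraints pin down two serving amounts, so the optimal mix uses at most two foods. The candidates are each food alone (scaled to the tighter of calcium/fiber) and each pair with both constraints tight.
brown rice only: max(75/23, 16/3) = 5.333 servings → $2.13.
carrots only: max(75/26, 16/2) = 8 servings → $2.40.
lentils only: max(75/32, 16/9) = 2.344 servings → $1.05.
brown rice + carrots: intersection lies outside the first quadrant.
brown rice + lentils with both tight: 1.468 servings and 1.288 servings → $1.17.
carrots + lentils with both tight: 0.9588 servings and 1.565 servings → $0.99.
Cheapest feasible corner: $0.99.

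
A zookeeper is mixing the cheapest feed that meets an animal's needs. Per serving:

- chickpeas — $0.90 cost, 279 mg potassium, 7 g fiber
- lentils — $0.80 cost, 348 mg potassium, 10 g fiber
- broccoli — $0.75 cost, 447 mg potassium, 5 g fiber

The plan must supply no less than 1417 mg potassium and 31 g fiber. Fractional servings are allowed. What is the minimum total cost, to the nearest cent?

chickpeas only: max(1417/279, 31/7) = 5.079 servings → $4.57.
lentils only: max(1417/348, 31/10) = 4.072 servings → $3.26.
broccoli only: max(1417/447, 31/5) = 6.2 servings → $4.65.
chickpeas + lentils: intersection lies outside the first quadrant.
chickpeas + broccoli with both tight: 3.905 servings and 0.7324 servings → $4.06.
lentils + broccoli with both tight: 2.481 servings and 1.239 servings → $2.91.
So the least-cost plan costs $2.91.

$2.91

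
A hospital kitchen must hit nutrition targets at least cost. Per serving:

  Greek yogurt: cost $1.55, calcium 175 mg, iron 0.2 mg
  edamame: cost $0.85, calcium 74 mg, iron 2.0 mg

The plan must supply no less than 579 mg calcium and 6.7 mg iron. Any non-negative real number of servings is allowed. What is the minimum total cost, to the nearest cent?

$5.74

Greek yogurt only: max(579/175, 6.7/0.2) = 33.5 servings → $51.92.
edamame only: max(579/74, 6.7/2.0) = 7.824 servings → $6.65.
Greek yogurt + edamame with both tight: 1.976 servings and 3.152 servings → $5.74.
So the least-cost plan costs $5.74.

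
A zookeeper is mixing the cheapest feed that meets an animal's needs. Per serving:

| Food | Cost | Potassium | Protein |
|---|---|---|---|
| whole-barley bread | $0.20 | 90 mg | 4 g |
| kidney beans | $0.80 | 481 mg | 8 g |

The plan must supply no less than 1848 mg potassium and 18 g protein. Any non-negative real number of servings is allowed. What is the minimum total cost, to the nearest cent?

$3.07

This is a tiny linear program; its minimum lies at a vertex of the feasible set. List the vertices and price them.
whole-barley bread only: max(1848/90, 18/4) = 20.53 servings → $4.11.
kidney beans only: max(1848/481, 18/8) = 3.842 servings → $3.07.
whole-barley bread + kidney beans: intersection lies outside the first quadrant.
So the least-cost plan costs $3.07.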